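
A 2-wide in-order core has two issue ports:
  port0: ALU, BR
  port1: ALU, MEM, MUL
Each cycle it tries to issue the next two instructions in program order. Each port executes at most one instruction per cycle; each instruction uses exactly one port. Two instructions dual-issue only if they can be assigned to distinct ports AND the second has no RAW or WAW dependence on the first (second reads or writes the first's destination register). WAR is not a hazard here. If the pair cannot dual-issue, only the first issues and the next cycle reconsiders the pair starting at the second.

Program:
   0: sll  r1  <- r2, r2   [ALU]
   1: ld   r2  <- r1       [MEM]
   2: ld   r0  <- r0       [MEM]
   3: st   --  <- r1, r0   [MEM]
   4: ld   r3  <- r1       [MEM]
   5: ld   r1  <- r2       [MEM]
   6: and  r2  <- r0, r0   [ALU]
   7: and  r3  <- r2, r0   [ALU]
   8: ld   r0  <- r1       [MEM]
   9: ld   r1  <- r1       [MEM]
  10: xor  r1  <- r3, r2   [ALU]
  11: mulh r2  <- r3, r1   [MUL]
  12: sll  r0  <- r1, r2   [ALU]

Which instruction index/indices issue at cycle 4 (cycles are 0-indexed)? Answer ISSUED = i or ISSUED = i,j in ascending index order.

0. sll.ALU @i0  | RAW r1
1. ld.MEM @i1  | no-port MEM/MEM
2. ld.MEM @i2  | no-port MEM/MEM
3. st.MEM @i3  | no-port MEM/MEM
4. ld.MEM @i4  | no-port MEM/MEM
5. ld.MEM/and.ALU @i5/i6  | pair
6. and.ALU/ld.MEM @i7/i8  | pair
7. ld.MEM @i9  | WAW r1
8. xor.ALU @i10  | RAW r1
9. mulh.MUL @i11  | RAW r2
10. sll.ALU @i12  | tail

ISSUED = 4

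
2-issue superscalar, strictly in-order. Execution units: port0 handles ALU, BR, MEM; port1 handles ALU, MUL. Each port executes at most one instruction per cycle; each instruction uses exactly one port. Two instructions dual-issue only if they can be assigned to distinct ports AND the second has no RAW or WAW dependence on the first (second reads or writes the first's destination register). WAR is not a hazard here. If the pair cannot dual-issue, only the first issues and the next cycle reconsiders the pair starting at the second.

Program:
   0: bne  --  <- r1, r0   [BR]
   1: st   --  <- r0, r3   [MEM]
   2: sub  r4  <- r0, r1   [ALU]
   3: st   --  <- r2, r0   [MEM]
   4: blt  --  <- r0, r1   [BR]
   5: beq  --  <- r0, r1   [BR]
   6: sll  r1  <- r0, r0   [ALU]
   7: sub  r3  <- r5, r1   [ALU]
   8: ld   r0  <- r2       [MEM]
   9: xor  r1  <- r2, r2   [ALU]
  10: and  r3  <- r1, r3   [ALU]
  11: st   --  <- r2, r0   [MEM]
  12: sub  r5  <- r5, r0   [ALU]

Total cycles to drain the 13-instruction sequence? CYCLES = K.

#0 head=0: bne.BR i0 no-port BR/MEM
#1 head=1: st.MEM sub.ALU i1,i2 pair
#2 head=3: st.MEM i3 no-port MEM/BR
#3 head=4: blt.BR i4 no-port BR/BR
#4 head=5: beq.BR sll.ALU i5,i6 pair
#5 head=7: sub.ALU ld.MEM i7,i8 pair
#6 head=9: xor.ALU i9 RAW r1
#7 head=10: and.ALU st.MEM i10,i11 pair
#8 head=12: sub.ALU i12 tail

CYCLES = 9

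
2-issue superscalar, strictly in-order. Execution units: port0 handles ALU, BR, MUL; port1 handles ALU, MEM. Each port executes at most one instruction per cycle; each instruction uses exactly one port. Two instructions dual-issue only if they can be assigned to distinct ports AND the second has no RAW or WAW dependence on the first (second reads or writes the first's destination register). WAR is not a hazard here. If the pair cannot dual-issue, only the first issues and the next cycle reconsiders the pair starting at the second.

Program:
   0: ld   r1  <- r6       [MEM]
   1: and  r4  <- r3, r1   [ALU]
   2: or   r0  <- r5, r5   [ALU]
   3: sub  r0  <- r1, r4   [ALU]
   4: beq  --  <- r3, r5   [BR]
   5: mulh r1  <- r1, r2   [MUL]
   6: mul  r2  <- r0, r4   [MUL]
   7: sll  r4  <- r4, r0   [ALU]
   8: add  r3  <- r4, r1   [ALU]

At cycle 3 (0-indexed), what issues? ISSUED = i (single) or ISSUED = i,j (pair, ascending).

c0: i0 ld  RAW r1
c1: i1,i2 and;or  pair
c2: i3,i4 sub;beq  pair
c3: i5 mulh  no-port MUL/MUL
c4: i6,i7 mul;sll  pair
c5: i8 add  tail

ISSUED = 5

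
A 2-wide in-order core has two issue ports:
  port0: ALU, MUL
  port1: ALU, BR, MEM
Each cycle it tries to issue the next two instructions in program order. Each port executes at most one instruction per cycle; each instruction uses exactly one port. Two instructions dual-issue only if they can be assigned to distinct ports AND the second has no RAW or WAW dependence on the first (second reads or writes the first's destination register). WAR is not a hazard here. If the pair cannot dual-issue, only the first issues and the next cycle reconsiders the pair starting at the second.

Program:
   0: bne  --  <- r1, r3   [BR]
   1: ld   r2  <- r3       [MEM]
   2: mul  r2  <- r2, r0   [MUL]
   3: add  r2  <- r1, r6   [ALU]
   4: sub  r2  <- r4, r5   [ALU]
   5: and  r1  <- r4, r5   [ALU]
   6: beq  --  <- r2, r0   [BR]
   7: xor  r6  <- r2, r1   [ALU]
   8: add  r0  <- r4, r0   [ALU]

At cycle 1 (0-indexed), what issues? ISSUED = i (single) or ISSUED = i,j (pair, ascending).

ISSUED = 1

[0] i0  bne.BR  -- no-port BR/MEM
[1] i1  ld.MEM  -- RAW+WAW r2
[2] i2  mul.MUL  -- WAW r2
[3] i3  add.ALU  -- WAW r2
[4] i4&i5  sub.ALU+and.ALU  -- dual
[5] i6&i7  beq.BR+xor.ALU  -- dual
[6] i8  add.ALU  -- tail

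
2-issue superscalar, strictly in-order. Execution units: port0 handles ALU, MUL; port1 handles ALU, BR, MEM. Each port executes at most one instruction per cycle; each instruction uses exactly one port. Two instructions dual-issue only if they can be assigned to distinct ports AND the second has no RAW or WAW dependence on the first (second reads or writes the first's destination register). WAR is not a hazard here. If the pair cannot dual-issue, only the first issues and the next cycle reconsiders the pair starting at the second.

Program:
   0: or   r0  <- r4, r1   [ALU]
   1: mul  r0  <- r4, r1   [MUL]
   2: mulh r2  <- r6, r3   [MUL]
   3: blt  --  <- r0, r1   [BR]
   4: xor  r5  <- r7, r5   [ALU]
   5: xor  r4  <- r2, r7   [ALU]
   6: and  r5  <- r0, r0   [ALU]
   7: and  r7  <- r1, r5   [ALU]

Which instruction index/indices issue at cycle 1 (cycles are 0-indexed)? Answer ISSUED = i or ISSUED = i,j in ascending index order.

#0 head=0: or i0 WAW r0
#1 head=1: mul i1 no-port MUL/MUL
#2 head=2: mulh+blt i2&i3 pair
#3 head=4: xor+xor i4&i5 pair
#4 head=6: and i6 RAW r5
#5 head=7: and i7 tail

ISSUED = 1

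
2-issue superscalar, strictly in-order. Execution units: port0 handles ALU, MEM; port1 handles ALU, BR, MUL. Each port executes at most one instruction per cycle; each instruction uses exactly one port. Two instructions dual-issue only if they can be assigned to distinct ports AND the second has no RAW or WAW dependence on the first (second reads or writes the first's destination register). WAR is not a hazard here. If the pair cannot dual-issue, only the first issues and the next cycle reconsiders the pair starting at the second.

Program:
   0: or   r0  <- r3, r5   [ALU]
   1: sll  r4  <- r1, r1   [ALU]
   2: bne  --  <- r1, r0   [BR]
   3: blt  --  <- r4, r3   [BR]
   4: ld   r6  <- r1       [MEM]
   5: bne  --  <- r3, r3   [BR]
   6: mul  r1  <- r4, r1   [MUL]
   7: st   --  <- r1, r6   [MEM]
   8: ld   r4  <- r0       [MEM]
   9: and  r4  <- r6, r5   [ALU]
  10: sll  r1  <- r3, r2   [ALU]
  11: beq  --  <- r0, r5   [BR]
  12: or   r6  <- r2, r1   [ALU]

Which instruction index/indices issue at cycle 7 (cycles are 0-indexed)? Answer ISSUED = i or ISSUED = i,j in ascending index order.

  cy0 -> i0,i1 (or/sll) pair
  cy1 -> i2 (bne) no-port BR/BR
  cy2 -> i3,i4 (blt/ld) pair
  cy3 -> i5 (bne) no-port BR/MUL
  cy4 -> i6 (mul) RAW r1
  cy5 -> i7 (st) no-port MEM/MEM
  cy6 -> i8 (ld) WAW r4
  cy7 -> i9,i10 (and/sll) pair
  cy8 -> i11,i12 (beq/or) pair

ISSUED = 9,10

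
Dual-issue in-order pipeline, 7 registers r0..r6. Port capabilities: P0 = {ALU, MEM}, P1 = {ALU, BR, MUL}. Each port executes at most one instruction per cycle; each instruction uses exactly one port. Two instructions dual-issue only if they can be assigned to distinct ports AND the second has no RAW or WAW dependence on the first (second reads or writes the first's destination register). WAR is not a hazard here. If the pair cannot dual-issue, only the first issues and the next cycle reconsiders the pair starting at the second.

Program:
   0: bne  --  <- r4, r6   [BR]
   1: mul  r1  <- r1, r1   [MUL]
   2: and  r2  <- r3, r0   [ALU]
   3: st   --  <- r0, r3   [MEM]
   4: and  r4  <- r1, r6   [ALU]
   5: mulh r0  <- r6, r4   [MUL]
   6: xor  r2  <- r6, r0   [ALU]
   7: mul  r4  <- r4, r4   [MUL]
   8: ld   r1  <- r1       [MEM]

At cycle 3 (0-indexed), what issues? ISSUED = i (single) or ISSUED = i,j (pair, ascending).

t=0 i0:bne ; no-port BR/MUL
t=1 i1/i2:mul;and ; pair
t=2 i3/i4:st;and ; pair
t=3 i5:mulh ; RAW r0
t=4 i6/i7:xor;mul ; pair
t=5 i8:ld ; tail

ISSUED = 5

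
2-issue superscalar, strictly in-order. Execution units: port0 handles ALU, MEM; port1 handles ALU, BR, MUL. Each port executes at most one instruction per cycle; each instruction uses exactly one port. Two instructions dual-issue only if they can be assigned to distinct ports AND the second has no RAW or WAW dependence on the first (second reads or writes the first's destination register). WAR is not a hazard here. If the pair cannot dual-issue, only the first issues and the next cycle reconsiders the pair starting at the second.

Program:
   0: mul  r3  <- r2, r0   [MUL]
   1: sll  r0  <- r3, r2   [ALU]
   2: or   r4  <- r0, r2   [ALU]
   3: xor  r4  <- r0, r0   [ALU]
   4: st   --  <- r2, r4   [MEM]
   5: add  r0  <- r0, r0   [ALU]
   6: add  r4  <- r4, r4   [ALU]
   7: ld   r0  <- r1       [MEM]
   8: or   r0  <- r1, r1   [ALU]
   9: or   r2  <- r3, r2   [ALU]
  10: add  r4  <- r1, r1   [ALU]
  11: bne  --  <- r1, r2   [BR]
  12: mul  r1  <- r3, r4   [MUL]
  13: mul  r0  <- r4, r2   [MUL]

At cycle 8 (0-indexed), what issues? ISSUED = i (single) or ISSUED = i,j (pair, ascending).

c0: i0 mul  RAW r3
c1: i1 sll  RAW r0
c2: i2 or  WAW r4
c3: i3 xor  RAW r4
c4: i4&i5 st/add  dual
c5: i6&i7 add/ld  dual
c6: i8&i9 or/or  dual
c7: i10&i11 add/bne  dual
c8: i12 mul  no-port MUL/MUL
c9: i13 mul  tail

ISSUED = 12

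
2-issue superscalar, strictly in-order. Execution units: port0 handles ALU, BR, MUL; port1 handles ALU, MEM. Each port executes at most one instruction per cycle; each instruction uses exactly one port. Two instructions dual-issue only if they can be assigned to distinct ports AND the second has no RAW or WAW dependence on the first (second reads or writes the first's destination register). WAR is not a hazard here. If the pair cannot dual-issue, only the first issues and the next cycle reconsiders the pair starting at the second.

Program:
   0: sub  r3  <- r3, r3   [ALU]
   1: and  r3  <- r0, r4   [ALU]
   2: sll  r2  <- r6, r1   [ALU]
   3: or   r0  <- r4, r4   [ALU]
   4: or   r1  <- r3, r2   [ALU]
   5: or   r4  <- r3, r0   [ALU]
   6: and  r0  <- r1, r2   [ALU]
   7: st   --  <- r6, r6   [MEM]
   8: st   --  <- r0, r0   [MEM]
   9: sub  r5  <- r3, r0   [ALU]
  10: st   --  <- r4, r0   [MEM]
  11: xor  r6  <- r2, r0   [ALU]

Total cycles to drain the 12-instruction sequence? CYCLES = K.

[0] i0  sub.ALU  -- WAW r3
[1] i1+i2  and.ALU;sll.ALU  -- 2-wide
[2] i3+i4  or.ALU;or.ALU  -- 2-wide
[3] i5+i6  or.ALU;and.ALU  -- 2-wide
[4] i7  st.MEM  -- no-port MEM/MEM
[5] i8+i9  st.MEM;sub.ALU  -- 2-wide
[6] i10+i11  st.MEM;xor.ALU  -- 2-wide

CYCLES = 7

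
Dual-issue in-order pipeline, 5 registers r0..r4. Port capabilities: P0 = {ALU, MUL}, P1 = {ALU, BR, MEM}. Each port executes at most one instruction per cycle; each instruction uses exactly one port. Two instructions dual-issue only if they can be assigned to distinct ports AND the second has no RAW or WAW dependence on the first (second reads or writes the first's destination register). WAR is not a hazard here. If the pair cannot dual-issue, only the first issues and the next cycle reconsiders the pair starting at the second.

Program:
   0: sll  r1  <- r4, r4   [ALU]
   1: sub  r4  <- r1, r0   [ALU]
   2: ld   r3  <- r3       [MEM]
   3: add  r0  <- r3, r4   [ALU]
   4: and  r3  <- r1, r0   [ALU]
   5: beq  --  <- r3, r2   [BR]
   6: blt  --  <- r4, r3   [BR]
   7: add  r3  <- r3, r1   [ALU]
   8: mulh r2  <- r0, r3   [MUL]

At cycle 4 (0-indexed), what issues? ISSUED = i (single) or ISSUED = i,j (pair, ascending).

ISSUED = 5

[0] i0  sll  -- RAW r1
[1] i1,i2  sub ld  -- 2-wide
[2] i3  add  -- RAW r0
[3] i4  and  -- RAW r3
[4] i5  beq  -- no-port BR/BR
[5] i6,i7  blt add  -- 2-wide
[6] i8  mulh  -- tail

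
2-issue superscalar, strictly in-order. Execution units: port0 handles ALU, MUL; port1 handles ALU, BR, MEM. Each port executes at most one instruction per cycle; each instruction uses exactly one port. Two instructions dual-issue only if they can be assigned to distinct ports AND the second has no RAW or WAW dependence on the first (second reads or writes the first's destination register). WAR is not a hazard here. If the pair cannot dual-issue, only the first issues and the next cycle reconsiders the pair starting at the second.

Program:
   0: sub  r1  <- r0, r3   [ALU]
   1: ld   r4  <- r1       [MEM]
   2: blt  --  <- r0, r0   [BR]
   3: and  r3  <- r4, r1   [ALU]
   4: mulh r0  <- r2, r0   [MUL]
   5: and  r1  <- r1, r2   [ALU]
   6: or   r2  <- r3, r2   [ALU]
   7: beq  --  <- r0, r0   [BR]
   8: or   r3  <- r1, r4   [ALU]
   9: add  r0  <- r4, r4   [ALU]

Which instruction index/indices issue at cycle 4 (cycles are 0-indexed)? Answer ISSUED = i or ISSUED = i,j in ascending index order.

ISSUED = 6,7

c0: i0 sub.ALU  RAW r1
c1: i1 ld.MEM  no-port MEM/BR
c2: i2/i3 blt.BR+and.ALU  2-wide
c3: i4/i5 mulh.MUL+and.ALU  2-wide
c4: i6/i7 or.ALU+beq.BR  2-wide
c5: i8/i9 or.ALU+add.ALU  2-wide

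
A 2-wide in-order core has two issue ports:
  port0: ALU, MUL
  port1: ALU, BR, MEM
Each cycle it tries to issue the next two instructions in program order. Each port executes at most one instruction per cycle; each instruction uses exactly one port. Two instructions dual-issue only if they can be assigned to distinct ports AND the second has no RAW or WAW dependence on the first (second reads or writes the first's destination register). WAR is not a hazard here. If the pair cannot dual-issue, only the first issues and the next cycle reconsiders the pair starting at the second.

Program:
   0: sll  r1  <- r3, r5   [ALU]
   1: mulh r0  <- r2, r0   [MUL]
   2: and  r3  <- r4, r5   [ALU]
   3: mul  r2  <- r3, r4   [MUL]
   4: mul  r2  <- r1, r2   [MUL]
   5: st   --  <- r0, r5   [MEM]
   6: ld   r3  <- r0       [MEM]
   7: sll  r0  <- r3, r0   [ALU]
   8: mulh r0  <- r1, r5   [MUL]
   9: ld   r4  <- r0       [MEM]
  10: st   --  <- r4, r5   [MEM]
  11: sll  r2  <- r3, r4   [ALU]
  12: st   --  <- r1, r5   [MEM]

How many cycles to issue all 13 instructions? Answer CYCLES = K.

c0: i0/i1 sll;mulh  dual
c1: i2 and  RAW r3
c2: i3 mul  no-port MUL/MUL
c3: i4/i5 mul;st  dual
c4: i6 ld  RAW r3
c5: i7 sll  WAW r0
c6: i8 mulh  RAW r0
c7: i9 ld  no-port MEM/MEM
c8: i10/i11 st;sll  dual
c9: i12 st  tail

CYCLES = 10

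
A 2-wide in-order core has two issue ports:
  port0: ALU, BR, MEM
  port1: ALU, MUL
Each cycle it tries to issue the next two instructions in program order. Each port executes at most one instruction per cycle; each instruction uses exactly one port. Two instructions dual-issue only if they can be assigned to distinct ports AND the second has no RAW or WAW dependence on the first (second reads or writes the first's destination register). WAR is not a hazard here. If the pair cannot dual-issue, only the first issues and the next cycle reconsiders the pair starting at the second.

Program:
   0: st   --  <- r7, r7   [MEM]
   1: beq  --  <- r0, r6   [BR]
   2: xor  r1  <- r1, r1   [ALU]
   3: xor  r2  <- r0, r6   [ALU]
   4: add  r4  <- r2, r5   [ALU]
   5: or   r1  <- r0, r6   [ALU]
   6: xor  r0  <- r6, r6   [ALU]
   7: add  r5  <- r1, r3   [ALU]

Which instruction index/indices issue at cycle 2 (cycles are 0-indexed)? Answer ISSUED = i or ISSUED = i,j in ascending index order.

ISSUED = 3

c0: i0 st  no-port MEM/BR
c1: i1,i2 beq+xor  pair
c2: i3 xor  RAW r2
c3: i4,i5 add+or  pair
c4: i6,i7 xor+add  pair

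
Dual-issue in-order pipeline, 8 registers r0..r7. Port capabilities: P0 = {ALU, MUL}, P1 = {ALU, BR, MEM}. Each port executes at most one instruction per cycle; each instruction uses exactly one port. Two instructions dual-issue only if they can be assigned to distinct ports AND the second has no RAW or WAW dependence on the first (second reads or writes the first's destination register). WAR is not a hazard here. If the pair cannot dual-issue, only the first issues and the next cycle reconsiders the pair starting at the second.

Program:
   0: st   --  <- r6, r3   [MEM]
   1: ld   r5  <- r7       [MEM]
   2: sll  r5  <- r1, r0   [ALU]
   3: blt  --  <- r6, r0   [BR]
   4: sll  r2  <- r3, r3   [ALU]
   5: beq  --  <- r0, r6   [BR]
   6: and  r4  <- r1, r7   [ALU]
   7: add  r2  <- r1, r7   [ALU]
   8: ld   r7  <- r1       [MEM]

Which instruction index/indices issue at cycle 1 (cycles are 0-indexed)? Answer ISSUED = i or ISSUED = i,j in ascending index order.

c0: i0 st  no-port MEM/MEM
c1: i1 ld  WAW r5
c2: i2/i3 sll blt  2-wide
c3: i4/i5 sll beq  2-wide
c4: i6/i7 and add  2-wide
c5: i8 ld  tail

ISSUED = 1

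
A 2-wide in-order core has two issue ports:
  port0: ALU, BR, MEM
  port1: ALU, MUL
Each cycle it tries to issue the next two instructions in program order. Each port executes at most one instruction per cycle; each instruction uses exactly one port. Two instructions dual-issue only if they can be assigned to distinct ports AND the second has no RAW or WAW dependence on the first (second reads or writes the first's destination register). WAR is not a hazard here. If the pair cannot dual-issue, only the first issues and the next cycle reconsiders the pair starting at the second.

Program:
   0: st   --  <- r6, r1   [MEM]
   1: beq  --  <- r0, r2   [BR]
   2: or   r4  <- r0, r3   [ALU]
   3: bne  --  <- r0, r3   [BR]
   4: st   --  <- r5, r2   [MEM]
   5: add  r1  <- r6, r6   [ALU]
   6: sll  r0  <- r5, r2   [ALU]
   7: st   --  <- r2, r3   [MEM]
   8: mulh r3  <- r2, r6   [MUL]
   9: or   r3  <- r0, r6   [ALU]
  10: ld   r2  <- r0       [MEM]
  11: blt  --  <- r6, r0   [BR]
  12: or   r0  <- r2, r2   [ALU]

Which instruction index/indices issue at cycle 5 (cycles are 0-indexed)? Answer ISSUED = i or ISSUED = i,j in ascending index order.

ISSUED = 8

[0] i0  st  -- no-port MEM/BR
[1] i1,i2  beq or  -- dual
[2] i3  bne  -- no-port BR/MEM
[3] i4,i5  st add  -- dual
[4] i6,i7  sll st  -- dual
[5] i8  mulh  -- WAW r3
[6] i9,i10  or ld  -- dual
[7] i11,i12  blt or  -- dual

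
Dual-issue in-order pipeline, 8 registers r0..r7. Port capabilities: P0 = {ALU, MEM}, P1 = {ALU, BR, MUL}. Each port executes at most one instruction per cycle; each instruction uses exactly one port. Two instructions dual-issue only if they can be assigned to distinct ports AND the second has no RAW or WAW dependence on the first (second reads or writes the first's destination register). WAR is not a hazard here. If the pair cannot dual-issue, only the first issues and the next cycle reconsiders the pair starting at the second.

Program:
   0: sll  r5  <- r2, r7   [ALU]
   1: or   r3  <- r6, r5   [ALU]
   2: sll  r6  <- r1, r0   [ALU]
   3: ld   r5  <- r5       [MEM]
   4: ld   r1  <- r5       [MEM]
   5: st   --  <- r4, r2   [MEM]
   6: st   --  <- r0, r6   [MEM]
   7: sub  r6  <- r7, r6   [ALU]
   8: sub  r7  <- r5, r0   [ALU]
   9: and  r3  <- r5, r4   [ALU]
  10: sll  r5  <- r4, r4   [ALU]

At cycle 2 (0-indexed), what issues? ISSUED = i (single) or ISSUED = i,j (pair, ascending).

ISSUED = 3

t=0 i0:sll.ALU ; RAW r5
t=1 i1&i2:or.ALU+sll.ALU ; 2-wide
t=2 i3:ld.MEM ; no-port MEM/MEM
t=3 i4:ld.MEM ; no-port MEM/MEM
t=4 i5:st.MEM ; no-port MEM/MEM
t=5 i6&i7:st.MEM+sub.ALU ; 2-wide
t=6 i8&i9:sub.ALU+and.ALU ; 2-wide
t=7 i10:sll.ALU ; tail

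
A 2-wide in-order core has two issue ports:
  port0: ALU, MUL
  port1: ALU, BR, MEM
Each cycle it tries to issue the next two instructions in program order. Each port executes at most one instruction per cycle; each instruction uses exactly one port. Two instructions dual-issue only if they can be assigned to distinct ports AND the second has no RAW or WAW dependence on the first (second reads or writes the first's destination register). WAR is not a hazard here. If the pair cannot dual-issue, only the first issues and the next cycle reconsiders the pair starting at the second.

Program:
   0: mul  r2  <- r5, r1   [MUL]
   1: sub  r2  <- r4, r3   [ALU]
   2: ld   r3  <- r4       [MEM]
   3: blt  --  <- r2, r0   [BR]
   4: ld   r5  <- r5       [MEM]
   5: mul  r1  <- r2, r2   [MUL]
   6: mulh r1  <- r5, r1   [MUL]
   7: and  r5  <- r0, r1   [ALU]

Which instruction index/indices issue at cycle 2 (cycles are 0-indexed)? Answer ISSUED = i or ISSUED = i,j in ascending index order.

ISSUED = 3

#0 head=0: mul i0 WAW r2
#1 head=1: sub ld i1+i2 pair
#2 head=3: blt i3 no-port BR/MEM
#3 head=4: ld mul i4+i5 pair
#4 head=6: mulh i6 RAW r1
#5 head=7: and i7 tail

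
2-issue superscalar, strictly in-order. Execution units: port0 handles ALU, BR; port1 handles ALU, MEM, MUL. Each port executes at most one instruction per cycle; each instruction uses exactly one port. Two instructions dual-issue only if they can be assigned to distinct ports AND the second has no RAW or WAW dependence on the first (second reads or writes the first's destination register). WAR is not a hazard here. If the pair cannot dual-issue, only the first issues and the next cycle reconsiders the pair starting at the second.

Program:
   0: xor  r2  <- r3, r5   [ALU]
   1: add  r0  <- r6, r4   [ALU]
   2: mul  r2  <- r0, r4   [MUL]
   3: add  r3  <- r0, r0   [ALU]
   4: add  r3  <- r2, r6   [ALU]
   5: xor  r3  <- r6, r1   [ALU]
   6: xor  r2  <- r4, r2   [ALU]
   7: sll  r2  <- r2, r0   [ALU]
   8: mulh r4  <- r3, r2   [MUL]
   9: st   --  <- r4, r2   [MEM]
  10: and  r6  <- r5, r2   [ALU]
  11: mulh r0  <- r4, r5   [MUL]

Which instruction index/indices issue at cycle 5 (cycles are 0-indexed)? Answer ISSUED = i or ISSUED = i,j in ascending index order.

[0] i0+i1  xor+add  -- pair
[1] i2+i3  mul+add  -- pair
[2] i4  add  -- WAW r3
[3] i5+i6  xor+xor  -- pair
[4] i7  sll  -- RAW r2
[5] i8  mulh  -- no-port MUL/MEM
[6] i9+i10  st+and  -- pair
[7] i11  mulh  -- tail

ISSUED = 8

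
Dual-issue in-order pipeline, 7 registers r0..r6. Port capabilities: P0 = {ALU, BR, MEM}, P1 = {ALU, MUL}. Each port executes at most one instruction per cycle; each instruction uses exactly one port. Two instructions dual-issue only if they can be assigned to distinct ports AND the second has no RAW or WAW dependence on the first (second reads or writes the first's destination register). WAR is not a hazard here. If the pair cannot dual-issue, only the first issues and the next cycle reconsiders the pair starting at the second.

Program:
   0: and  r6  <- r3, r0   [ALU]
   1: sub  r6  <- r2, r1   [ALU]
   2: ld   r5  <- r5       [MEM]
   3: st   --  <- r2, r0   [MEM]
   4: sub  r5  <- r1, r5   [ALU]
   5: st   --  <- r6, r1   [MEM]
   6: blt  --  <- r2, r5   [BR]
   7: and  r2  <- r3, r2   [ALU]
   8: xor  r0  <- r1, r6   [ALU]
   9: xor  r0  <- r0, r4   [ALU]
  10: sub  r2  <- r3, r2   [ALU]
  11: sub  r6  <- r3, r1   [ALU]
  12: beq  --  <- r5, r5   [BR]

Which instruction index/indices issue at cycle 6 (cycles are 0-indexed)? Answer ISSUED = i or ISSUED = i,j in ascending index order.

ISSUED = 9,10

[0] i0  and  -- WAW r6
[1] i1/i2  sub ld  -- dual
[2] i3/i4  st sub  -- dual
[3] i5  st  -- no-port MEM/BR
[4] i6/i7  blt and  -- dual
[5] i8  xor  -- RAW+WAW r0
[6] i9/i10  xor sub  -- dual
[7] i11/i12  sub beq  -- dual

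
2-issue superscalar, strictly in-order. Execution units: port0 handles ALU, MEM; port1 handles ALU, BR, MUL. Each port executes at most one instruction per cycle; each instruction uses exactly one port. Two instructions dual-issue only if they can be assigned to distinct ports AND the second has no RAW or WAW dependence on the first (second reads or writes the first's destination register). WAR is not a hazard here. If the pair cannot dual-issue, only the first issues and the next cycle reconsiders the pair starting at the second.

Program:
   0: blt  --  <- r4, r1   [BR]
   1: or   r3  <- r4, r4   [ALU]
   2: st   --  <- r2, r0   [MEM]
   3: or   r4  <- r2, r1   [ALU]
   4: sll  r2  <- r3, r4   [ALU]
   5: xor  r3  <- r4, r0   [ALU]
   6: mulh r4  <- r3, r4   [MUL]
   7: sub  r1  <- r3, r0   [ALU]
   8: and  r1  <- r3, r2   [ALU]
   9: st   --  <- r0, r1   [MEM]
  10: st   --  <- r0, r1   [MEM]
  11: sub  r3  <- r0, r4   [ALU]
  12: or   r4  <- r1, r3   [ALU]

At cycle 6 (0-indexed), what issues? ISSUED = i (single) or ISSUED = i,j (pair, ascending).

t=0 i0,i1:blt;or ; 2-wide
t=1 i2,i3:st;or ; 2-wide
t=2 i4,i5:sll;xor ; 2-wide
t=3 i6,i7:mulh;sub ; 2-wide
t=4 i8:and ; RAW r1
t=5 i9:st ; no-port MEM/MEM
t=6 i10,i11:st;sub ; 2-wide
t=7 i12:or ; tail

ISSUED = 10,11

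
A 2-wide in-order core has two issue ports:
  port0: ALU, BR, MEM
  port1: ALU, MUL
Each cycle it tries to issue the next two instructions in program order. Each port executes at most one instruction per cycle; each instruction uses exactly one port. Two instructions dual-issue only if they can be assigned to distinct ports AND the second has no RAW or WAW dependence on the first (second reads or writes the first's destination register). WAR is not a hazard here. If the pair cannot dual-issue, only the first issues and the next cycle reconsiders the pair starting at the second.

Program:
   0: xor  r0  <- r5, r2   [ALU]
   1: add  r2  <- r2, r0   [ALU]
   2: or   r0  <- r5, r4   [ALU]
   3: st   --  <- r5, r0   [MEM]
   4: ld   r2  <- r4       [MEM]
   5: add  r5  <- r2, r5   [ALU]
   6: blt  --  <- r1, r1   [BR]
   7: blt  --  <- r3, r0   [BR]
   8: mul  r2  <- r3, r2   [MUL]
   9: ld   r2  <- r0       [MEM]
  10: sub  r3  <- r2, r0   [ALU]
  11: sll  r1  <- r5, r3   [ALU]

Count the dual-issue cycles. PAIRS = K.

PAIRS = 3

  cy0 -> i0 (xor.ALU) RAW r0
  cy1 -> i1&i2 (add.ALU+or.ALU) pair
  cy2 -> i3 (st.MEM) no-port MEM/MEM
  cy3 -> i4 (ld.MEM) RAW r2
  cy4 -> i5&i6 (add.ALU+blt.BR) pair
  cy5 -> i7&i8 (blt.BR+mul.MUL) pair
  cy6 -> i9 (ld.MEM) RAW r2
  cy7 -> i10 (sub.ALU) RAW r3
  cy8 -> i11 (sll.ALU) tail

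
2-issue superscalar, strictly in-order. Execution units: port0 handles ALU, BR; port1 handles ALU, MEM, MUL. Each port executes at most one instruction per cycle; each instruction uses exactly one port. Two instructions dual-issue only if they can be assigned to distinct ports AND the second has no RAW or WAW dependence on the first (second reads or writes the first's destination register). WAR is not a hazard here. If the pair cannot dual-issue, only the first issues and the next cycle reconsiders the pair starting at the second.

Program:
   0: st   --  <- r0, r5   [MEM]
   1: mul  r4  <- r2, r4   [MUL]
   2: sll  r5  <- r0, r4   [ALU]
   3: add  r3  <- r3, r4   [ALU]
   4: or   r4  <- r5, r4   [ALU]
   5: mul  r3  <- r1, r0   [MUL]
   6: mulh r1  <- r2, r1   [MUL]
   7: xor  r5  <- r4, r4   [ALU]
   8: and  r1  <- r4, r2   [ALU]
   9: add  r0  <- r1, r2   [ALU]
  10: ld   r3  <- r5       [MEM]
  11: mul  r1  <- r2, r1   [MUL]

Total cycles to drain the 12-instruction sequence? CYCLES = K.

CYCLES = 8

0. st.MEM @i0  | no-port MEM/MUL
1. mul.MUL @i1  | RAW r4
2. sll.ALU add.ALU @i2&i3  | 2-wide
3. or.ALU mul.MUL @i4&i5  | 2-wide
4. mulh.MUL xor.ALU @i6&i7  | 2-wide
5. and.ALU @i8  | RAW r1
6. add.ALU ld.MEM @i9&i10  | 2-wide
7. mul.MUL @i11  | tail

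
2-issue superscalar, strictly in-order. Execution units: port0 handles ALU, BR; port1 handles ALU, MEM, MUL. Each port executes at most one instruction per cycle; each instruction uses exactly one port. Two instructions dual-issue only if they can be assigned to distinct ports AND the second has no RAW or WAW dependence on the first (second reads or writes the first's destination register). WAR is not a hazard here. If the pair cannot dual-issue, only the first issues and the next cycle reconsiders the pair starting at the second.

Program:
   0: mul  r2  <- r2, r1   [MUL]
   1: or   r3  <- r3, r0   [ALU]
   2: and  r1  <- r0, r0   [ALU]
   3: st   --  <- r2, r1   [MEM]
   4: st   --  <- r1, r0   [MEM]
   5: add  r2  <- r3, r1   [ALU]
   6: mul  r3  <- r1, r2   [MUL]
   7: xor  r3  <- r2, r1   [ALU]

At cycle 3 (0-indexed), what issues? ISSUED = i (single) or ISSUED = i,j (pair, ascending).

0. mul.MUL or.ALU @i0+i1  | 2-wide
1. and.ALU @i2  | RAW r1
2. st.MEM @i3  | no-port MEM/MEM
3. st.MEM add.ALU @i4+i5  | 2-wide
4. mul.MUL @i6  | WAW r3
5. xor.ALU @i7  | tail

ISSUED = 4,5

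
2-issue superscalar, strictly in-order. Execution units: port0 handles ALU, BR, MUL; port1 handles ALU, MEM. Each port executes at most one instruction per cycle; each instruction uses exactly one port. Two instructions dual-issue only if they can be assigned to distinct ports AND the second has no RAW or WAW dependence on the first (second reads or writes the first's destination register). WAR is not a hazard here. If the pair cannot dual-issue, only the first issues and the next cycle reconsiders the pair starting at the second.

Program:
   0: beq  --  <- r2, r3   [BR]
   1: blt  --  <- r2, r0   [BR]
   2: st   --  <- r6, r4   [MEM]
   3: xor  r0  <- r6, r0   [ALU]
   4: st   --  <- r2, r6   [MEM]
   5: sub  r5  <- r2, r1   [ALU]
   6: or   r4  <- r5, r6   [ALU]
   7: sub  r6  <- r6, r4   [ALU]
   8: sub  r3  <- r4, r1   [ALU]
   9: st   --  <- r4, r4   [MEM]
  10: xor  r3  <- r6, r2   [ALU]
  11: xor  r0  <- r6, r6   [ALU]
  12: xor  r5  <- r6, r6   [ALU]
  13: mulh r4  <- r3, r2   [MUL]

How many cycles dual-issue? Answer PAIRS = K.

PAIRS = 5

  cy0 -> i0 (beq) no-port BR/BR
  cy1 -> i1,i2 (blt/st) dual
  cy2 -> i3,i4 (xor/st) dual
  cy3 -> i5 (sub) RAW r5
  cy4 -> i6 (or) RAW r4
  cy5 -> i7,i8 (sub/sub) dual
  cy6 -> i9,i10 (st/xor) dual
  cy7 -> i11,i12 (xor/xor) dual
  cy8 -> i13 (mulh) tail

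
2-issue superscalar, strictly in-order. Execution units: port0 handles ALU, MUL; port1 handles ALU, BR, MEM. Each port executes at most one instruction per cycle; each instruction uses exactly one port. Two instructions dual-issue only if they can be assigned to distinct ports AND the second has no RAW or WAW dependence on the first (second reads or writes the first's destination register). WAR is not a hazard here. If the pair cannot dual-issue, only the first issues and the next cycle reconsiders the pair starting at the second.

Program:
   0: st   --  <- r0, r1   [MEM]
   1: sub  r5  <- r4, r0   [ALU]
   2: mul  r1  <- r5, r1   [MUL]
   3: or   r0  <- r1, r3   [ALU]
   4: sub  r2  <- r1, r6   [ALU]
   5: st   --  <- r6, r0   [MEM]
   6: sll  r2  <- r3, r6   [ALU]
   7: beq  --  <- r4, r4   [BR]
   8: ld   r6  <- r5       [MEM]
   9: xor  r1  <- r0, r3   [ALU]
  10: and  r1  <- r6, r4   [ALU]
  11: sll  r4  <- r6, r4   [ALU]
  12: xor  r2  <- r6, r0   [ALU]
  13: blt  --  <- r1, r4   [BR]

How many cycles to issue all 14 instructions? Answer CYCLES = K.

CYCLES = 8

0. st/sub @i0/i1  | dual
1. mul @i2  | RAW r1
2. or/sub @i3/i4  | dual
3. st/sll @i5/i6  | dual
4. beq @i7  | no-port BR/MEM
5. ld/xor @i8/i9  | dual
6. and/sll @i10/i11  | dual
7. xor/blt @i12/i13  | dual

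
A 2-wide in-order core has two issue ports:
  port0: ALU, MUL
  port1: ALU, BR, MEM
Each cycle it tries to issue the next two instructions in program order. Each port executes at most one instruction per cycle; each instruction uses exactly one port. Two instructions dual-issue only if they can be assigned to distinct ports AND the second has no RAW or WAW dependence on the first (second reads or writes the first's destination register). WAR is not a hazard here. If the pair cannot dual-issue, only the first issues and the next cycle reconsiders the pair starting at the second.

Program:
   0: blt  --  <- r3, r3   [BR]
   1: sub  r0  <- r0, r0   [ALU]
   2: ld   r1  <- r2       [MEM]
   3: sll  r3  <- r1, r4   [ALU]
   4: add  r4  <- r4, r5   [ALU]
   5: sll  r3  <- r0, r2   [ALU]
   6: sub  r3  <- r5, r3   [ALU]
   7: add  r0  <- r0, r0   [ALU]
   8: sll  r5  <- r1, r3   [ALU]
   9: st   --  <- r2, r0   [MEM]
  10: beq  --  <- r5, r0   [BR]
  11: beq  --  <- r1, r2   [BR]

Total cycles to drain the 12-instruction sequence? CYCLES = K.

CYCLES = 8

c0: i0,i1 blt.BR;sub.ALU  2-wide
c1: i2 ld.MEM  RAW r1
c2: i3,i4 sll.ALU;add.ALU  2-wide
c3: i5 sll.ALU  RAW+WAW r3
c4: i6,i7 sub.ALU;add.ALU  2-wide
c5: i8,i9 sll.ALU;st.MEM  2-wide
c6: i10 beq.BR  no-port BR/BR
c7: i11 beq.BR  tail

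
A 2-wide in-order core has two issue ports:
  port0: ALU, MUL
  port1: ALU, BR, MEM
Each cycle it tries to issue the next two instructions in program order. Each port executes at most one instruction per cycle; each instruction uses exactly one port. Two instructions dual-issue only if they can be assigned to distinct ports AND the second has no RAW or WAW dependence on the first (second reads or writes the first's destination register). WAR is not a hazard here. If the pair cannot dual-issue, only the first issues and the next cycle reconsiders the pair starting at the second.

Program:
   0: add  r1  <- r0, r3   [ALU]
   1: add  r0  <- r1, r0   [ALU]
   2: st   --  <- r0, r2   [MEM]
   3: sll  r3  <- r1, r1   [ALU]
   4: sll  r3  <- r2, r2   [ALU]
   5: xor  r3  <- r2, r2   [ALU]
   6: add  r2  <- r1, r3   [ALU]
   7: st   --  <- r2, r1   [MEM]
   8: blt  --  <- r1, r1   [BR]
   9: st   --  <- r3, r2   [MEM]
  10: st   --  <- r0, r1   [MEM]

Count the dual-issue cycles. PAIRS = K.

t=0 i0:add ; RAW r1
t=1 i1:add ; RAW r0
t=2 i2,i3:st/sll ; 2-wide
t=3 i4:sll ; WAW r3
t=4 i5:xor ; RAW r3
t=5 i6:add ; RAW r2
t=6 i7:st ; no-port MEM/BR
t=7 i8:blt ; no-port BR/MEM
t=8 i9:st ; no-port MEM/MEM
t=9 i10:st ; tail

PAIRS = 1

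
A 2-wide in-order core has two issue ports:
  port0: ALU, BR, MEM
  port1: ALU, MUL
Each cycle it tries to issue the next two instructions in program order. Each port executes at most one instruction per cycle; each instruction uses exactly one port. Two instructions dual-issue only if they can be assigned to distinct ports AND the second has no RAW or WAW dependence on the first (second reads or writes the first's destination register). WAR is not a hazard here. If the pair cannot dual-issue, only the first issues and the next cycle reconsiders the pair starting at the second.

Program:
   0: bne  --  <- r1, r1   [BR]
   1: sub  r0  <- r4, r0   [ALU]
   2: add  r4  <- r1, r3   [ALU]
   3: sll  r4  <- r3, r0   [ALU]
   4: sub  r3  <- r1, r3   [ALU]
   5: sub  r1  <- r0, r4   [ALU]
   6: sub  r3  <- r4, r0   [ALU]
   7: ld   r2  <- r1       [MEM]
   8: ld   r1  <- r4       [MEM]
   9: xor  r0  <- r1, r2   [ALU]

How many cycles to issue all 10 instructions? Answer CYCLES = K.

0. bne.BR+sub.ALU @i0+i1  | dual
1. add.ALU @i2  | WAW r4
2. sll.ALU+sub.ALU @i3+i4  | dual
3. sub.ALU+sub.ALU @i5+i6  | dual
4. ld.MEM @i7  | no-port MEM/MEM
5. ld.MEM @i8  | RAW r1
6. xor.ALU @i9  | tail

CYCLES = 7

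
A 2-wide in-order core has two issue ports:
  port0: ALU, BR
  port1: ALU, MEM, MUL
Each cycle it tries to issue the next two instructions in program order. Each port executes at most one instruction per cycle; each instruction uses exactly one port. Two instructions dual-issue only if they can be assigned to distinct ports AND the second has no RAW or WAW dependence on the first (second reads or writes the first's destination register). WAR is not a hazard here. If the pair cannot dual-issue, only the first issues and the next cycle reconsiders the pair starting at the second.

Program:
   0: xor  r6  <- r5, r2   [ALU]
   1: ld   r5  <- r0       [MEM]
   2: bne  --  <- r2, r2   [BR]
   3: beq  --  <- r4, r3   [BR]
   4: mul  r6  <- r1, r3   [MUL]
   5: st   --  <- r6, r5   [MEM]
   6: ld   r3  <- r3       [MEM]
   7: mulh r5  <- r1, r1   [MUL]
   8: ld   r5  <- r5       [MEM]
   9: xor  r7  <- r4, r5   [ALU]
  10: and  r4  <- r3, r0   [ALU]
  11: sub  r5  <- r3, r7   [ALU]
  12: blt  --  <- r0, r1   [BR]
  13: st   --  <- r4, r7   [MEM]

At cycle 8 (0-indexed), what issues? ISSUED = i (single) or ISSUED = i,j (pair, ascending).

ISSUED = 11,12

c0: i0/i1 xor ld  pair
c1: i2 bne  no-port BR/BR
c2: i3/i4 beq mul  pair
c3: i5 st  no-port MEM/MEM
c4: i6 ld  no-port MEM/MUL
c5: i7 mulh  no-port MUL/MEM
c6: i8 ld  RAW r5
c7: i9/i10 xor and  pair
c8: i11/i12 sub blt  pair
c9: i13 st  tail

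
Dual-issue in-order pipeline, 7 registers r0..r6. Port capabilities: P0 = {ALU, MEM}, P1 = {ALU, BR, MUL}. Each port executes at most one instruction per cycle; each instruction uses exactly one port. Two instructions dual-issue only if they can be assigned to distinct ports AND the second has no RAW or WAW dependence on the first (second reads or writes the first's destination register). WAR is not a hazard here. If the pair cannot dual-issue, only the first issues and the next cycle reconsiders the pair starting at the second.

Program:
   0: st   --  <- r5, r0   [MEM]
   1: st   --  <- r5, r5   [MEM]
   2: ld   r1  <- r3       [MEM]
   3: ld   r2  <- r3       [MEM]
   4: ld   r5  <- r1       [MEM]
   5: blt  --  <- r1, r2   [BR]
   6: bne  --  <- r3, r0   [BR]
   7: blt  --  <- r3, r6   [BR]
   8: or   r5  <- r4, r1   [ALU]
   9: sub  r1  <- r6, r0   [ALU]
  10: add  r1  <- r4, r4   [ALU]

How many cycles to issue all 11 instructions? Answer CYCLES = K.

CYCLES = 9

#0 head=0: st i0 no-port MEM/MEM
#1 head=1: st i1 no-port MEM/MEM
#2 head=2: ld i2 no-port MEM/MEM
#3 head=3: ld i3 no-port MEM/MEM
#4 head=4: ld;blt i4+i5 dual
#5 head=6: bne i6 no-port BR/BR
#6 head=7: blt;or i7+i8 dual
#7 head=9: sub i9 WAW r1
#8 head=10: add i10 tail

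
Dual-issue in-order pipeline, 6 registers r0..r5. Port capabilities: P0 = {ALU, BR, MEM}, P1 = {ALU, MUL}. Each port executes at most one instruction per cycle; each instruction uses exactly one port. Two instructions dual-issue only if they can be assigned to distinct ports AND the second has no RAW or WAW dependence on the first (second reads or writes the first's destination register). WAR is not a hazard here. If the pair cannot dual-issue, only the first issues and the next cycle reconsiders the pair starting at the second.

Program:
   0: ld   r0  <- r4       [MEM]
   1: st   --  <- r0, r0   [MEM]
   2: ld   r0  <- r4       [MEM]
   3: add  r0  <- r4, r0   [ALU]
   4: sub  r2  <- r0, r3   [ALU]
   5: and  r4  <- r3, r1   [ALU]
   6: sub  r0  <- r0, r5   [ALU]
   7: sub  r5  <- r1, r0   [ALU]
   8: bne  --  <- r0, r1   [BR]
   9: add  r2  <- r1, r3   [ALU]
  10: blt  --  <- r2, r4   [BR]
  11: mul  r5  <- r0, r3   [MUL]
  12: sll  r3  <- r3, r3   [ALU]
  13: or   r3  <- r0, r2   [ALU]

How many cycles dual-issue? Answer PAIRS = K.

  cy0 -> i0 (ld.MEM) no-port MEM/MEM
  cy1 -> i1 (st.MEM) no-port MEM/MEM
  cy2 -> i2 (ld.MEM) RAW+WAW r0
  cy3 -> i3 (add.ALU) RAW r0
  cy4 -> i4+i5 (sub.ALU;and.ALU) pair
  cy5 -> i6 (sub.ALU) RAW r0
  cy6 -> i7+i8 (sub.ALU;bne.BR) pair
  cy7 -> i9 (add.ALU) RAW r2
  cy8 -> i10+i11 (blt.BR;mul.MUL) pair
  cy9 -> i12 (sll.ALU) WAW r3
  cy10 -> i13 (or.ALU) tail

PAIRS = 3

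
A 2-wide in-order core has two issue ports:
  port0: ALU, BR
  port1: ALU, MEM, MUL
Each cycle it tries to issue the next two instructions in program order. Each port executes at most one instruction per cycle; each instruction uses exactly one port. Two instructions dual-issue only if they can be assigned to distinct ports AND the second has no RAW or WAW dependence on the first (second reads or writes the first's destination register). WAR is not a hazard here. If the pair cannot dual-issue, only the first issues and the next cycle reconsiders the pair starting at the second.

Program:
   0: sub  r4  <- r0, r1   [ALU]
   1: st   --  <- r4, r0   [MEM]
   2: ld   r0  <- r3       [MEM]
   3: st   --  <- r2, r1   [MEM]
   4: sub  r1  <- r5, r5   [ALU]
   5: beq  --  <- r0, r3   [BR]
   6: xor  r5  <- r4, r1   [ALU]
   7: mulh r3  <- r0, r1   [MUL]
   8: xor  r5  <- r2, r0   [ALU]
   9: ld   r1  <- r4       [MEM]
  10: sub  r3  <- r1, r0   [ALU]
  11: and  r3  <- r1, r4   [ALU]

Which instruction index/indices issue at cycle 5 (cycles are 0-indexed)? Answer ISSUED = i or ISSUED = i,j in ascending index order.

ISSUED = 7,8

t=0 i0:sub.ALU ; RAW r4
t=1 i1:st.MEM ; no-port MEM/MEM
t=2 i2:ld.MEM ; no-port MEM/MEM
t=3 i3+i4:st.MEM+sub.ALU ; pair
t=4 i5+i6:beq.BR+xor.ALU ; pair
t=5 i7+i8:mulh.MUL+xor.ALU ; pair
t=6 i9:ld.MEM ; RAW r1
t=7 i10:sub.ALU ; WAW r3
t=8 i11:and.ALU ; tail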